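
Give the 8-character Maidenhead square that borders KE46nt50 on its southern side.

KE46ns59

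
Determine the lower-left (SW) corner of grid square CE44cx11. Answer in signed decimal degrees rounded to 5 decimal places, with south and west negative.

Field C=2, E=4: +2·20° lon, +4·10° lat → SW at lon -140°, lat -50°.
Square 4, 4: +4·2° lon, +4·1° lat → SW at lon -132°, lat -46°.
Subsquare c=2, x=23: +2·0.0833333° lon, +23·0.0416667° lat → SW at lon -131.833°, lat -45.0417°.
Extended square 1, 1: +1·0.00833333° lon, +1·0.00416667° lat → SW at lon -131.825°, lat -45.0375°.
latitude -45.03750, longitude -131.82500.

-45.03750, -131.82500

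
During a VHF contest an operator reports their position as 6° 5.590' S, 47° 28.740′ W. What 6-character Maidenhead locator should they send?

Add 180° to longitude and 90° to latitude: 132.5210, 83.9068.
Field: lon ⌊132.5210/20⌋ = 6 → G; lat ⌊83.9068/10⌋ = 8 → I.
Square: lon ⌊12.5210/2⌋ = 6; lat ⌊3.9068/1⌋ = 3.
Subsquare: lon ⌊0.5210/0.0833333⌋ = 6 → g; lat ⌊0.9068/0.0416667⌋ = 21 → v.

GI63gv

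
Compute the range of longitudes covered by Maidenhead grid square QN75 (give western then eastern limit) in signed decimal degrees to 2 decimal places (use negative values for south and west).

154.00, 156.00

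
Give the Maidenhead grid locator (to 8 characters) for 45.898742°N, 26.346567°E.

Shift to the Maidenhead origin (180°W, 90°S): lon 206.34657, lat 135.89874.
Field: lon ⌊206.34657/20⌋ = 10 → K; lat ⌊135.89874/10⌋ = 13 → N.
Square: lon ⌊6.34657/2⌋ = 3; lat ⌊5.89874/1⌋ = 5.
Subsquare: lon ⌊0.34657/0.0833333⌋ = 4 → e; lat ⌊0.89874/0.0416667⌋ = 21 → v.
Extended square: lon ⌊0.01323/0.00833333⌋ = 1; lat ⌊0.02374/0.00416667⌋ = 5.

KN35ev15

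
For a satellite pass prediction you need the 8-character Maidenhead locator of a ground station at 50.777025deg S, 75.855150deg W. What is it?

Add 180° to longitude and 90° to latitude: 104.14485, 39.22297.
Field (20°×10°, letters A–R): 104.14485/20 → 5 → F, 39.22297/10 → 3 → D; chars FD.
Square (2°×1°, digits 0–9): 4.14485/2 → 2, 9.22297/1 → 9; chars 29.
Subsquare (5′×2.5′, letters a–x): 0.14485/0.0833333 → 1 → b, 0.22297/0.0416667 → 5 → f; chars bf.
Extended square (30″×15″, digits 0–9): 0.06152/0.00833333 → 7, 0.01464/0.00416667 → 3; chars 73.

FD29bf73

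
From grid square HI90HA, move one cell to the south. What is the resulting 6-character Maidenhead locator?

HH99hx

Latitude subsquare a = 0; −1 → -1, wraps to 23 = x, carry into square.
Latitude square 0; −1 → -1, wraps to 9, carry into field.
Latitude field I = 8; −1 → 7 = H.
The longitude characters are unchanged.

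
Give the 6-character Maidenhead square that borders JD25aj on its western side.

Longitude subsquare a = 0; −1 → -1, wraps to 23 = x, carry into square.
Longitude square 2; −1 → 1.
The latitude characters are unchanged.

JD15xj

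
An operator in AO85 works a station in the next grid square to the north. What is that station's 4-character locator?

Latitude square 5; +1 → 6.
The longitude characters are unchanged.

AO86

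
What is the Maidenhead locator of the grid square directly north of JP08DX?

JP09da

Latitude subsquare x = 23; +1 → 24, wraps to 0 = a, carry into square.
Latitude square 8; +1 → 9.
The longitude characters are unchanged.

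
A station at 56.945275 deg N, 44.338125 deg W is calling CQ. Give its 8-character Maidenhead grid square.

GO76tw96

Offset from 180°W / 90°S: lon 135.66188°, lat 146.94528°.
Field: 135.66188/20 → 6 → G, 146.94528/10 → 14 → O; chars GO.
Square: 15.66188/2 → 7, 6.94528/1 → 6; chars 76.
Subsquare: 1.66188/0.0833333 → 19 → t, 0.94528/0.0416667 → 22 → w; chars tw.
Extended square: 0.07854/0.00833333 → 9, 0.02861/0.00416667 → 6; chars 96.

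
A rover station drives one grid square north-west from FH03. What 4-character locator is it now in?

Longitude square 0; −1 → -1, wraps to 9, carry into field.
Longitude field F = 5; −1 → 4 = E.
Latitude square 3; +1 → 4.

EH94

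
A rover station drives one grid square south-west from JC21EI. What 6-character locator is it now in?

JC21dh

Longitude subsquare e = 4; −1 → 3 = d.
Latitude subsquare i = 8; −1 → 7 = h.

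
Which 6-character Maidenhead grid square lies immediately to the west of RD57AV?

Longitude subsquare a = 0; −1 → -1, wraps to 23 = x, carry into square.
Longitude square 5; −1 → 4.
The latitude characters are unchanged.

RD47xv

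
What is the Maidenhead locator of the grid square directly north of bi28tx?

Latitude subsquare x = 23; +1 → 24, wraps to 0 = a, carry into square.
Latitude square 8; +1 → 9.
The longitude characters are unchanged.

BI29ta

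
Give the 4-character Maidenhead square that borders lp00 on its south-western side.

KO99

Longitude square 0; −1 → -1, wraps to 9, carry into field.
Longitude field L = 11; −1 → 10 = K.
Latitude square 0; −1 → -1, wraps to 9, carry into field.
Latitude field P = 15; −1 → 14 = O.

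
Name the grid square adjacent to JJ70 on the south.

JI79

Latitude square 0; −1 → -1, wraps to 9, carry into field.
Latitude field J = 9; −1 → 8 = I.
The longitude characters are unchanged.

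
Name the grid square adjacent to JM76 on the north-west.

JM67

Longitude square 7; −1 → 6.
Latitude square 6; +1 → 7.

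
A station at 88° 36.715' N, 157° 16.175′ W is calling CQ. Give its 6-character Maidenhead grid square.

BR18io

Shift to the Maidenhead origin (180°W, 90°S): lon 22.7304, lat 178.6119.
Field: 22.7304/20 → 1 → B, 178.6119/10 → 17 → R; chars BR.
Square: 2.7304/2 → 1, 8.6119/1 → 8; chars 18.
Subsquare: 0.7304/0.0833333 → 8 → i, 0.6119/0.0416667 → 14 → o; chars io.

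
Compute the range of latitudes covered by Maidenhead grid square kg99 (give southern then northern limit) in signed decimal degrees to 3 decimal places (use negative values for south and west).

-21.000, -20.000

Field K=10, G=6: +10·20° lon, +6·10° lat → SW at lon 20°, lat -30°.
Square 9, 9: +9·2° lon, +9·1° lat → SW at lon 38°, lat -21°.
Cell spans 2° lon × 1° lat.
south -21.000, north -20.000.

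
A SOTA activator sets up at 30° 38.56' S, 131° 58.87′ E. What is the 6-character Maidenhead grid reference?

PF59xi

Shift to the Maidenhead origin (180°W, 90°S): lon 311.9812, lat 59.3573.
Field: 311.9812/20 → 15 → P, 59.3573/10 → 5 → F; chars PF.
Square: 11.9812/2 → 5, 9.3573/1 → 9; chars 59.
Subsquare: 1.9812/0.0833333 → 23 → x, 0.3573/0.0416667 → 8 → i; chars xi.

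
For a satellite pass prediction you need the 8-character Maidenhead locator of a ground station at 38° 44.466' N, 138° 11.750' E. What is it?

Add 180° to longitude and 90° to latitude: 318.19583, 128.74110.
Field: lon ⌊318.19583/20⌋ = 15 → P; lat ⌊128.74110/10⌋ = 12 → M.
Square: lon ⌊18.19583/2⌋ = 9; lat ⌊8.74110/1⌋ = 8.
Subsquare: lon ⌊0.19583/0.0833333⌋ = 2 → c; lat ⌊0.74110/0.0416667⌋ = 17 → r.
Extended square: lon ⌊0.02917/0.00833333⌋ = 3; lat ⌊0.03277/0.00416667⌋ = 7.

PM98cr37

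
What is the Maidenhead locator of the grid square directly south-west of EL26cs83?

Longitude extended square 8; −1 → 7.
Latitude extended square 3; −1 → 2.

EL26cs72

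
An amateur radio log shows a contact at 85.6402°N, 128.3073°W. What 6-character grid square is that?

Offset from 180°W / 90°S: lon 51.6927°, lat 175.6402°.
Field: lon ⌊51.6927/20⌋ = 2 → C; lat ⌊175.6402/10⌋ = 17 → R.
Square: lon ⌊11.6927/2⌋ = 5; lat ⌊5.6402/1⌋ = 5.
Subsquare: lon ⌊1.6927/0.0833333⌋ = 20 → u; lat ⌊0.6402/0.0416667⌋ = 15 → p.

CR55up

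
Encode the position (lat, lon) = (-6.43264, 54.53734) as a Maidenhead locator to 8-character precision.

LI73gn46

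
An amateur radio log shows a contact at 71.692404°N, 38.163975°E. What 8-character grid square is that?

KQ91bq96

Offset from 180°W / 90°S: lon 218.16397°, lat 161.69240°.
Field: 218.16397/20 → 10 → K, 161.69240/10 → 16 → Q; chars KQ.
Square: 18.16397/2 → 9, 1.69240/1 → 1; chars 91.
Subsquare: 0.16397/0.0833333 → 1 → b, 0.69240/0.0416667 → 16 → q; chars bq.
Extended square: 0.08064/0.00833333 → 9, 0.02574/0.00416667 → 6; chars 96.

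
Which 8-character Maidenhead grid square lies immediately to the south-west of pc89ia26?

PC89ia15

Longitude extended square 2; −1 → 1.
Latitude extended square 6; −1 → 5.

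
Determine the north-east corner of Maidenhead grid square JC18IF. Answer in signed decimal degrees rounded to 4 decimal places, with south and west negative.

-61.7500, 2.7500

Field J=9, C=2: +9·20° lon, +2·10° lat → SW at lon 0°, lat -70°.
Square 1, 8: +1·2° lon, +8·1° lat → SW at lon 2°, lat -62°.
Subsquare i=8, f=5: +8·0.0833333° lon, +5·0.0416667° lat → SW at lon 2.66667°, lat -61.7917°.
Cell spans 0.0833333° lon × 0.0416667° lat. NE corner is SW corner plus one full cell.
latitude -61.7500, longitude 2.7500.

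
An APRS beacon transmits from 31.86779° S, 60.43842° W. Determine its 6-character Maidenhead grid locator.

FF98sd

Offset from 180°W / 90°S: lon 119.5616°, lat 58.1322°.
Field (20°×10°, letters A–R): 119.5616/20 → 5 → F, 58.1322/10 → 5 → F; chars FF.
Square (2°×1°, digits 0–9): 19.5616/2 → 9, 8.1322/1 → 8; chars 98.
Subsquare (5′×2.5′, letters a–x): 1.5616/0.0833333 → 18 → s, 0.1322/0.0416667 → 3 → d; chars sd.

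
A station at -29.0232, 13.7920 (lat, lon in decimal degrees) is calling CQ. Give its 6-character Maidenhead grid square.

JG60vx

Shift to the Maidenhead origin (180°W, 90°S): lon 193.7920, lat 60.9768.
Field: lon ⌊193.7920/20⌋ = 9 → J; lat ⌊60.9768/10⌋ = 6 → G.
Square: lon ⌊13.7920/2⌋ = 6; lat ⌊0.9768/1⌋ = 0.
Subsquare: lon ⌊1.7920/0.0833333⌋ = 21 → v; lat ⌊0.9768/0.0416667⌋ = 23 → x.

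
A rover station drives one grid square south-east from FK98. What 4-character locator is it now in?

Longitude square 9; +1 → 10, wraps to 0, carry into field.
Longitude field F = 5; +1 → 6 = G.
Latitude square 8; −1 → 7.

GK07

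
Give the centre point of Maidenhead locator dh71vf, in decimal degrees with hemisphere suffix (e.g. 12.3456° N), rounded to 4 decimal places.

Field D=3, H=7: +3·20° lon, +7·10° lat → SW at lon -120°, lat -20°.
Square 7, 1: +7·2° lon, +1·1° lat → SW at lon -106°, lat -19°.
Subsquare v=21, f=5: +21·0.0833333° lon, +5·0.0416667° lat → SW at lon -104.25°, lat -18.7917°.
Cell spans 0.0833333° lon × 0.0416667° lat. Centre is SW corner plus half of each.
latitude 18.7708° S, longitude 104.2083° W.

18.7708° S, 104.2083° W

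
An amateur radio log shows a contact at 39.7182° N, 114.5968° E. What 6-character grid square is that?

Add 180° to longitude and 90° to latitude: 294.5968, 129.7182.
Field (20°×10°, letters A–R): 294.5968/20 → 14 → O, 129.7182/10 → 12 → M; chars OM.
Square (2°×1°, digits 0–9): 14.5968/2 → 7, 9.7182/1 → 9; chars 79.
Subsquare (5′×2.5′, letters a–x): 0.5968/0.0833333 → 7 → h, 0.7182/0.0416667 → 17 → r; chars hr.

OM79hr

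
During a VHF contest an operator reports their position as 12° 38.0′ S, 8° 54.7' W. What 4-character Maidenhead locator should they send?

IH57

Offset from 180°W / 90°S: lon 171.09°, lat 77.37°.
Field (20°×10°, letters A–R): 171.09/20 → 8 → I, 77.37/10 → 7 → H; chars IH.
Square (2°×1°, digits 0–9): 11.09/2 → 5, 7.37/1 → 7; chars 57.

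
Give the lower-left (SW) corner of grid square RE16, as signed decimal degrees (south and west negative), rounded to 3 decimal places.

-44.000, 162.000

Field R=17, E=4: +17·20° lon, +4·10° lat → SW at lon 160°, lat -50°.
Square 1, 6: +1·2° lon, +6·1° lat → SW at lon 162°, lat -44°.
latitude -44.000, longitude 162.000.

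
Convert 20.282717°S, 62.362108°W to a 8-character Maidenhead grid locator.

Add 180° to longitude and 90° to latitude: 117.63789, 69.71728.
Field: 117.63789/20 → 5 → F, 69.71728/10 → 6 → G; chars FG.
Square: 17.63789/2 → 8, 9.71728/1 → 9; chars 89.
Subsquare: 1.63789/0.0833333 → 19 → t, 0.71728/0.0416667 → 17 → r; chars tr.
Extended square: 0.05456/0.00833333 → 6, 0.00895/0.00416667 → 2; chars 62.

FG89tr62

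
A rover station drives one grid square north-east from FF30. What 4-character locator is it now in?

Longitude square 3; +1 → 4.
Latitude square 0; +1 → 1.

FF41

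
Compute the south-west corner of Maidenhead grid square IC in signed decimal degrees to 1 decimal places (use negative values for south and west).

-70.0, -20.0

Field I=8, C=2: +8·20° lon, +2·10° lat → SW at lon -20°, lat -70°.
latitude -70.0, longitude -20.0.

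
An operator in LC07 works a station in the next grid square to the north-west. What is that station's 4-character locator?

KC98

Longitude square 0; −1 → -1, wraps to 9, carry into field.
Longitude field L = 11; −1 → 10 = K.
Latitude square 7; +1 → 8.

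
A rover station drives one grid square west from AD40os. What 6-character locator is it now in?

AD40ns

Longitude subsquare o = 14; −1 → 13 = n.
The latitude characters are unchanged.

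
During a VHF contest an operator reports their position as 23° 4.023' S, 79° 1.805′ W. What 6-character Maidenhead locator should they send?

Offset from 180°W / 90°S: lon 100.9699°, lat 66.9330°.
Field (20°×10°, letters A–R): lon ⌊100.9699/20⌋ = 5 → F; lat ⌊66.9330/10⌋ = 6 → G.
Square (2°×1°, digits 0–9): lon ⌊0.9699/2⌋ = 0; lat ⌊6.9330/1⌋ = 6.
Subsquare (5′×2.5′, letters a–x): lon ⌊0.9699/0.0833333⌋ = 11 → l; lat ⌊0.9330/0.0416667⌋ = 22 → w.

FG06lw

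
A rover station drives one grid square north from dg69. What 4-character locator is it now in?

DH60

Latitude square 9; +1 → 10, wraps to 0, carry into field.
Latitude field G = 6; +1 → 7 = H.
The longitude characters are unchanged.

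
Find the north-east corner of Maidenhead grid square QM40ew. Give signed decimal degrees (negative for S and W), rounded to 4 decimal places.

30.9583, 148.4167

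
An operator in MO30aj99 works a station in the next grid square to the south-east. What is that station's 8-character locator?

MO30bj08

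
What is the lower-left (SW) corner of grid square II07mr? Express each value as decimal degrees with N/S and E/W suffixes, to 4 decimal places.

Field I=8, I=8: +8·20° lon, +8·10° lat → SW at lon -20°, lat -10°.
Square 0, 7: +0·2° lon, +7·1° lat → SW at lon -20°, lat -3°.
Subsquare m=12, r=17: +12·0.0833333° lon, +17·0.0416667° lat → SW at lon -19°, lat -2.29167°.
latitude 2.2917° S, longitude 19.0000° W.

2.2917° S, 19.0000° W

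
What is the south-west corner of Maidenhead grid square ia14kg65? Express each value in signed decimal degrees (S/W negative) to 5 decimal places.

-85.72917, -17.11667

Field I=8, A=0: +8·20° lon, +0·10° lat → SW at lon -20°, lat -90°.
Square 1, 4: +1·2° lon, +4·1° lat → SW at lon -18°, lat -86°.
Subsquare k=10, g=6: +10·0.0833333° lon, +6·0.0416667° lat → SW at lon -17.1667°, lat -85.75°.
Extended square 6, 5: +6·0.00833333° lon, +5·0.00416667° lat → SW at lon -17.1167°, lat -85.7292°.
latitude -85.72917, longitude -17.11667.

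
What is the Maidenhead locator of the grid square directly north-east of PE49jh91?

Longitude extended square 9; +1 → 10, wraps to 0, carry into subsquare.
Longitude subsquare j = 9; +1 → 10 = k.
Latitude extended square 1; +1 → 2.

PE49kh02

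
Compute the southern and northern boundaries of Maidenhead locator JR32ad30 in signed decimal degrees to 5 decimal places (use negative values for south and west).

Field J=9, R=17: +9·20° lon, +17·10° lat → SW at lon 0°, lat 80°.
Square 3, 2: +3·2° lon, +2·1° lat → SW at lon 6°, lat 82°.
Subsquare a=0, d=3: +0·0.0833333° lon, +3·0.0416667° lat → SW at lon 6°, lat 82.125°.
Extended square 3, 0: +3·0.00833333° lon, +0·0.00416667° lat → SW at lon 6.025°, lat 82.125°.
Cell spans 0.00833333° lon × 0.00416667° lat.
south 82.12500, north 82.12917.

82.12500, 82.12917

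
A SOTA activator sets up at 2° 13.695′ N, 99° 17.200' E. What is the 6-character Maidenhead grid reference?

NJ92pf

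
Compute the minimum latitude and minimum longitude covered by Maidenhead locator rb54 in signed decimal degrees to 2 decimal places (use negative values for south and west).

-76.00, 170.00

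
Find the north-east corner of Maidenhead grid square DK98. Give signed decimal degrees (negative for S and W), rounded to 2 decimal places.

19.00, -100.00

Field D=3, K=10: +3·20° lon, +10·10° lat → SW at lon -120°, lat 10°.
Square 9, 8: +9·2° lon, +8·1° lat → SW at lon -102°, lat 18°.
Cell spans 2° lon × 1° lat. NE corner is SW corner plus one full cell.
latitude 19.00, longitude -100.00.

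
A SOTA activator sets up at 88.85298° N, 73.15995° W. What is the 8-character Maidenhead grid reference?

FR38ku04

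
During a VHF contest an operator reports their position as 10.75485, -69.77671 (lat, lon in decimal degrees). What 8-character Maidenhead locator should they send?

Offset from 180°W / 90°S: lon 110.22329°, lat 100.75485°.
Field: lon ⌊110.22329/20⌋ = 5 → F; lat ⌊100.75485/10⌋ = 10 → K.
Square: lon ⌊10.22329/2⌋ = 5; lat ⌊0.75485/1⌋ = 0.
Subsquare: lon ⌊0.22329/0.0833333⌋ = 2 → c; lat ⌊0.75485/0.0416667⌋ = 18 → s.
Extended square: lon ⌊0.05662/0.00833333⌋ = 6; lat ⌊0.00485/0.00416667⌋ = 1.

FK50cs61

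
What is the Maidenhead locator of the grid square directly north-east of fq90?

Longitude square 9; +1 → 10, wraps to 0, carry into field.
Longitude field F = 5; +1 → 6 = G.
Latitude square 0; +1 → 1.

GQ01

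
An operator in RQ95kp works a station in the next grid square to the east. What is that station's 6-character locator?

Longitude subsquare k = 10; +1 → 11 = l.
The latitude characters are unchanged.

RQ95lp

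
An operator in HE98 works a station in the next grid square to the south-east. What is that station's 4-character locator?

Longitude square 9; +1 → 10, wraps to 0, carry into field.
Longitude field H = 7; +1 → 8 = I.
Latitude square 8; −1 → 7.

IE07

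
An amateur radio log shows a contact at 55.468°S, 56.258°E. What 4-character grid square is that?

LD84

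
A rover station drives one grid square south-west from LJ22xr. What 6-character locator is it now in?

Longitude subsquare x = 23; −1 → 22 = w.
Latitude subsquare r = 17; −1 → 16 = q.

LJ22wq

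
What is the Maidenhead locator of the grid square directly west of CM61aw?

Longitude subsquare a = 0; −1 → -1, wraps to 23 = x, carry into square.
Longitude square 6; −1 → 5.
The latitude characters are unchanged.

CM51xw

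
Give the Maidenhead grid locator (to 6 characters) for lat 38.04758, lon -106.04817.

DM68xb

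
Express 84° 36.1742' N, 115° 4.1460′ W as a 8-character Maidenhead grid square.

Add 180° to longitude and 90° to latitude: 64.93090, 174.60290.
Field (20°×10°, letters A–R): 64.93090/20 → 3 → D, 174.60290/10 → 17 → R; chars DR.
Square (2°×1°, digits 0–9): 4.93090/2 → 2, 4.60290/1 → 4; chars 24.
Subsquare (5′×2.5′, letters a–x): 0.93090/0.0833333 → 11 → l, 0.60290/0.0416667 → 14 → o; chars lo.
Extended square (30″×15″, digits 0–9): 0.01423/0.00833333 → 1, 0.01957/0.00416667 → 4; chars 14.

DR24lo14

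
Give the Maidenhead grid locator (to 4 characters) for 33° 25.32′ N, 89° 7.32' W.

EM53

Shift to the Maidenhead origin (180°W, 90°S): lon 90.88, lat 123.42.
Field: 90.88/20 → 4 → E, 123.42/10 → 12 → M; chars EM.
Square: 10.88/2 → 5, 3.42/1 → 3; chars 53.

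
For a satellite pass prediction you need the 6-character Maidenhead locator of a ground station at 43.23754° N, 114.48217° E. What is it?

Offset from 180°W / 90°S: lon 294.4822°, lat 133.2375°.
Field: 294.4822/20 → 14 → O, 133.2375/10 → 13 → N; chars ON.
Square: 14.4822/2 → 7, 3.2375/1 → 3; chars 73.
Subsquare: 0.4822/0.0833333 → 5 → f, 0.2375/0.0416667 → 5 → f; chars ff.

ON73ff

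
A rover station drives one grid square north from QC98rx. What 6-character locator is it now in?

QC99ra

Latitude subsquare x = 23; +1 → 24, wraps to 0 = a, carry into square.
Latitude square 8; +1 → 9.
The longitude characters are unchanged.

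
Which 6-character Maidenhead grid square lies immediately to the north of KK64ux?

KK65ua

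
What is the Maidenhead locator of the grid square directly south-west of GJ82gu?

GJ82ft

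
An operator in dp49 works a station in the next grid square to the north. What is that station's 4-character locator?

Latitude square 9; +1 → 10, wraps to 0, carry into field.
Latitude field P = 15; +1 → 16 = Q.
The longitude characters are unchanged.

DQ40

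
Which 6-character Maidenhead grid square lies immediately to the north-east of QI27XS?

QI37at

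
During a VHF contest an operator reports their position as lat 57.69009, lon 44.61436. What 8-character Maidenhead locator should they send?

Offset from 180°W / 90°S: lon 224.61436°, lat 147.69009°.
Field: lon ⌊224.61436/20⌋ = 11 → L; lat ⌊147.69009/10⌋ = 14 → O.
Square: lon ⌊4.61436/2⌋ = 2; lat ⌊7.69009/1⌋ = 7.
Subsquare: lon ⌊0.61436/0.0833333⌋ = 7 → h; lat ⌊0.69009/0.0416667⌋ = 16 → q.
Extended square: lon ⌊0.03103/0.00833333⌋ = 3; lat ⌊0.02342/0.00416667⌋ = 5.

LO27hq35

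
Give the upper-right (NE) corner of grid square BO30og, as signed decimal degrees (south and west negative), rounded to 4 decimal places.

Field B=1, O=14: +1·20° lon, +14·10° lat → SW at lon -160°, lat 50°.
Square 3, 0: +3·2° lon, +0·1° lat → SW at lon -154°, lat 50°.
Subsquare o=14, g=6: +14·0.0833333° lon, +6·0.0416667° lat → SW at lon -152.833°, lat 50.25°.
Cell spans 0.0833333° lon × 0.0416667° lat. NE corner is SW corner plus one full cell.
latitude 50.2917, longitude -152.7500.

50.2917, -152.7500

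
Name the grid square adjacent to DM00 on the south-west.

Longitude square 0; −1 → -1, wraps to 9, carry into field.
Longitude field D = 3; −1 → 2 = C.
Latitude square 0; −1 → -1, wraps to 9, carry into field.
Latitude field M = 12; −1 → 11 = L.

CL99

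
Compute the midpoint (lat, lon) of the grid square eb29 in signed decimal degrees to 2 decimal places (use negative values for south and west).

-70.50, -95.00

Field E=4, B=1: +4·20° lon, +1·10° lat → SW at lon -100°, lat -80°.
Square 2, 9: +2·2° lon, +9·1° lat → SW at lon -96°, lat -71°.
Cell spans 2° lon × 1° lat. Centre is SW corner plus half of each.
latitude -70.50, longitude -95.00.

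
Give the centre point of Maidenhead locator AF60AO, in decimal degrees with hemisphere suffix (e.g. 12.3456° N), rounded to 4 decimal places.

Field A=0, F=5: +0·20° lon, +5·10° lat → SW at lon -180°, lat -40°.
Square 6, 0: +6·2° lon, +0·1° lat → SW at lon -168°, lat -40°.
Subsquare a=0, o=14: +0·0.0833333° lon, +14·0.0416667° lat → SW at lon -168°, lat -39.4167°.
Cell spans 0.0833333° lon × 0.0416667° lat. Centre is SW corner plus half of each.
latitude 39.3958° S, longitude 167.9583° W.

39.3958° S, 167.9583° W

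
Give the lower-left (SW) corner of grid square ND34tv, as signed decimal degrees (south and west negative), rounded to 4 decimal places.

Field N=13, D=3: +13·20° lon, +3·10° lat → SW at lon 80°, lat -60°.
Square 3, 4: +3·2° lon, +4·1° lat → SW at lon 86°, lat -56°.
Subsquare t=19, v=21: +19·0.0833333° lon, +21·0.0416667° lat → SW at lon 87.5833°, lat -55.125°.
latitude -55.1250, longitude 87.5833.

-55.1250, 87.5833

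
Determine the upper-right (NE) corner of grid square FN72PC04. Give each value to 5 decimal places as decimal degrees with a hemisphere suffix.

42.10417° N, 64.74167° W

Field F=5, N=13: +5·20° lon, +13·10° lat → SW at lon -80°, lat 40°.
Square 7, 2: +7·2° lon, +2·1° lat → SW at lon -66°, lat 42°.
Subsquare p=15, c=2: +15·0.0833333° lon, +2·0.0416667° lat → SW at lon -64.75°, lat 42.0833°.
Extended square 0, 4: +0·0.00833333° lon, +4·0.00416667° lat → SW at lon -64.75°, lat 42.1°.
Cell spans 0.00833333° lon × 0.00416667° lat. NE corner is SW corner plus one full cell.
latitude 42.10417° N, longitude 64.74167° W.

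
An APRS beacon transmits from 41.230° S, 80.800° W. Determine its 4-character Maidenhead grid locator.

EE98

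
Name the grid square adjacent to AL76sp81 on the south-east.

AL76sp90

Longitude extended square 8; +1 → 9.
Latitude extended square 1; −1 → 0.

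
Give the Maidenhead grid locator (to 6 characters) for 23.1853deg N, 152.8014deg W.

Shift to the Maidenhead origin (180°W, 90°S): lon 27.1986, lat 113.1853.
Field: lon ⌊27.1986/20⌋ = 1 → B; lat ⌊113.1853/10⌋ = 11 → L.
Square: lon ⌊7.1986/2⌋ = 3; lat ⌊3.1853/1⌋ = 3.
Subsquare: lon ⌊1.1986/0.0833333⌋ = 14 → o; lat ⌊0.1853/0.0416667⌋ = 4 → e.

BL33oe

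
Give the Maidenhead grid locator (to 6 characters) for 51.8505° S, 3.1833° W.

ID88jd

Shift to the Maidenhead origin (180°W, 90°S): lon 176.8167, lat 38.1495.
Field (20°×10°, letters A–R): 176.8167/20 → 8 → I, 38.1495/10 → 3 → D; chars ID.
Square (2°×1°, digits 0–9): 16.8167/2 → 8, 8.1495/1 → 8; chars 88.
Subsquare (5′×2.5′, letters a–x): 0.8167/0.0833333 → 9 → j, 0.1495/0.0416667 → 3 → d; chars jd.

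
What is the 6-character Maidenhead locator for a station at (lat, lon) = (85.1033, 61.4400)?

MR05rc

Add 180° to longitude and 90° to latitude: 241.4400, 175.1033.
Field: 241.4400/20 → 12 → M, 175.1033/10 → 17 → R; chars MR.
Square: 1.4400/2 → 0, 5.1033/1 → 5; chars 05.
Subsquare: 1.4400/0.0833333 → 17 → r, 0.1033/0.0416667 → 2 → c; chars rc.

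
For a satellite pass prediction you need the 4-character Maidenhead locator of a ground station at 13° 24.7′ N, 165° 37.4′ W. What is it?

Offset from 180°W / 90°S: lon 14.38°, lat 103.41°.
Field (20°×10°, letters A–R): lon ⌊14.38/20⌋ = 0 → A; lat ⌊103.41/10⌋ = 10 → K.
Square (2°×1°, digits 0–9): lon ⌊14.38/2⌋ = 7; lat ⌊3.41/1⌋ = 3.

AK73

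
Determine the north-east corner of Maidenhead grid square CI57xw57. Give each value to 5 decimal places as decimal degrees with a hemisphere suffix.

2.05000° S, 128.03333° W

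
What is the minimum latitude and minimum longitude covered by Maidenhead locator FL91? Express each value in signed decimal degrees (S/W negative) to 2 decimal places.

21.00, -62.00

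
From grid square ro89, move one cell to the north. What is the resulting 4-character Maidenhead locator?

RP80

Latitude square 9; +1 → 10, wraps to 0, carry into field.
Latitude field O = 14; +1 → 15 = P.
The longitude characters are unchanged.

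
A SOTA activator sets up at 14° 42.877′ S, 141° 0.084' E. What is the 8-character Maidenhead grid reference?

QH05mg08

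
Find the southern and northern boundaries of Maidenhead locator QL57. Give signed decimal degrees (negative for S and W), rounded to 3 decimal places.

27.000, 28.000

Field Q=16, L=11: +16·20° lon, +11·10° lat → SW at lon 140°, lat 20°.
Square 5, 7: +5·2° lon, +7·1° lat → SW at lon 150°, lat 27°.
Cell spans 2° lon × 1° lat.
south 27.000, north 28.000.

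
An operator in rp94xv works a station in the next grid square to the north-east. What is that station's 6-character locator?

AP04aw

Longitude subsquare x = 23; +1 → 24, wraps to 0 = a, carry into square.
Longitude square 9; +1 → 10, wraps to 0, carry into field.
Longitude field R = 17; +1 → 18, wraps to 0 = A, wrapping around the antimeridian.
Latitude subsquare v = 21; +1 → 22 = w.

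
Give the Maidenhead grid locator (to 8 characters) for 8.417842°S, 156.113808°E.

QI81bn39

Shift to the Maidenhead origin (180°W, 90°S): lon 336.11381, lat 81.58216.
Field: 336.11381/20 → 16 → Q, 81.58216/10 → 8 → I; chars QI.
Square: 16.11381/2 → 8, 1.58216/1 → 1; chars 81.
Subsquare: 0.11381/0.0833333 → 1 → b, 0.58216/0.0416667 → 13 → n; chars bn.
Extended square: 0.03047/0.00833333 → 3, 0.04049/0.00416667 → 9; chars 39.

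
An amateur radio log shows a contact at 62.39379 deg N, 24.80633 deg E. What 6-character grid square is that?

Offset from 180°W / 90°S: lon 204.8063°, lat 152.3938°.
Field: lon ⌊204.8063/20⌋ = 10 → K; lat ⌊152.3938/10⌋ = 15 → P.
Square: lon ⌊4.8063/2⌋ = 2; lat ⌊2.3938/1⌋ = 2.
Subsquare: lon ⌊0.8063/0.0833333⌋ = 9 → j; lat ⌊0.3938/0.0416667⌋ = 9 → j.

KP22jj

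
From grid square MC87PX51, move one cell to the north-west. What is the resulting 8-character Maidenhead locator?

Longitude extended square 5; −1 → 4.
Latitude extended square 1; +1 → 2.

MC87px42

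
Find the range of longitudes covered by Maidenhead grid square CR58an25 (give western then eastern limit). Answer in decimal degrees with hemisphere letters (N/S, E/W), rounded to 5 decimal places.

129.98333° W, 129.97500° W

Field C=2, R=17: +2·20° lon, +17·10° lat → SW at lon -140°, lat 80°.
Square 5, 8: +5·2° lon, +8·1° lat → SW at lon -130°, lat 88°.
Subsquare a=0, n=13: +0·0.0833333° lon, +13·0.0416667° lat → SW at lon -130°, lat 88.5417°.
Extended square 2, 5: +2·0.00833333° lon, +5·0.00416667° lat → SW at lon -129.983°, lat 88.5625°.
Cell spans 0.00833333° lon × 0.00416667° lat.
west 129.98333° W, east 129.97500° W.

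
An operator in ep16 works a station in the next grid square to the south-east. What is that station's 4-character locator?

EP25

Longitude square 1; +1 → 2.
Latitude square 6; −1 → 5.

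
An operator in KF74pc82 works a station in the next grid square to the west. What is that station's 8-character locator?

KF74pc72

Longitude extended square 8; −1 → 7.
The latitude characters are unchanged.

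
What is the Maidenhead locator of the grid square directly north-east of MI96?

Longitude square 9; +1 → 10, wraps to 0, carry into field.
Longitude field M = 12; +1 → 13 = N.
Latitude square 6; +1 → 7.

NI07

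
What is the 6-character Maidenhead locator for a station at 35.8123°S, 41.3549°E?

LF04qe

Shift to the Maidenhead origin (180°W, 90°S): lon 221.3549, lat 54.1877.
Field: 221.3549/20 → 11 → L, 54.1877/10 → 5 → F; chars LF.
Square: 1.3549/2 → 0, 4.1877/1 → 4; chars 04.
Subsquare: 1.3549/0.0833333 → 16 → q, 0.1877/0.0416667 → 4 → e; chars qe.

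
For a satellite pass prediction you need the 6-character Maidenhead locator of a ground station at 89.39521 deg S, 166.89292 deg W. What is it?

AA60no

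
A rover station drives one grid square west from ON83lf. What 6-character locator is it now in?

Longitude subsquare l = 11; −1 → 10 = k.
The latitude characters are unchanged.

ON83kf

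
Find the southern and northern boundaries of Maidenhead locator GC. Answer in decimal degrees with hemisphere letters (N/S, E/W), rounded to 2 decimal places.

70.00° S, 60.00° S

Field G=6, C=2: +6·20° lon, +2·10° lat → SW at lon -60°, lat -70°.
Cell spans 20° lon × 10° lat.
south 70.00° S, north 60.00° S.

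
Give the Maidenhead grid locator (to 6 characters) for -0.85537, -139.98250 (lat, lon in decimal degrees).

CI09ad

Offset from 180°W / 90°S: lon 40.0175°, lat 89.1446°.
Field (20°×10°, letters A–R): lon ⌊40.0175/20⌋ = 2 → C; lat ⌊89.1446/10⌋ = 8 → I.
Square (2°×1°, digits 0–9): lon ⌊0.0175/2⌋ = 0; lat ⌊9.1446/1⌋ = 9.
Subsquare (5′×2.5′, letters a–x): lon ⌊0.0175/0.0833333⌋ = 0 → a; lat ⌊0.1446/0.0416667⌋ = 3 → d.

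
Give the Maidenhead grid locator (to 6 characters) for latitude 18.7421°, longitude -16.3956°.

Add 180° to longitude and 90° to latitude: 163.6044, 108.7421.
Field: lon ⌊163.6044/20⌋ = 8 → I; lat ⌊108.7421/10⌋ = 10 → K.
Square: lon ⌊3.6044/2⌋ = 1; lat ⌊8.7421/1⌋ = 8.
Subsquare: lon ⌊1.6044/0.0833333⌋ = 19 → t; lat ⌊0.7421/0.0416667⌋ = 17 → r.

IK18tr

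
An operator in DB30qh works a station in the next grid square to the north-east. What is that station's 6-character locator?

DB30ri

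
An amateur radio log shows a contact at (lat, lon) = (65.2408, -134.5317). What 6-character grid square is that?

CP25rf

Add 180° to longitude and 90° to latitude: 45.4683, 155.2408.
Field (20°×10°, letters A–R): 45.4683/20 → 2 → C, 155.2408/10 → 15 → P; chars CP.
Square (2°×1°, digits 0–9): 5.4683/2 → 2, 5.2408/1 → 5; chars 25.
Subsquare (5′×2.5′, letters a–x): 1.4683/0.0833333 → 17 → r, 0.2408/0.0416667 → 5 → f; chars rf.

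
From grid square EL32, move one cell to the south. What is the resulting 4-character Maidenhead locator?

EL31

Latitude square 2; −1 → 1.
The longitude characters are unchanged.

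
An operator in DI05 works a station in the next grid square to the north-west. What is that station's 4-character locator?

CI96

Longitude square 0; −1 → -1, wraps to 9, carry into field.
Longitude field D = 3; −1 → 2 = C.
Latitude square 5; +1 → 6.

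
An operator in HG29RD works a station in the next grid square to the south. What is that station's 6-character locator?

Latitude subsquare d = 3; −1 → 2 = c.
The longitude characters are unchanged.

HG29rc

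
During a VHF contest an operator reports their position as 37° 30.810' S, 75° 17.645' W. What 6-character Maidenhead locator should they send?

FF22il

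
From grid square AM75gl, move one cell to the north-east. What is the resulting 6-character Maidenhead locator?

AM75hm

Longitude subsquare g = 6; +1 → 7 = h.
Latitude subsquare l = 11; +1 → 12 = m.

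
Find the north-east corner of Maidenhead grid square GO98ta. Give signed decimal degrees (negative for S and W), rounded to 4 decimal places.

Field G=6, O=14: +6·20° lon, +14·10° lat → SW at lon -60°, lat 50°.
Square 9, 8: +9·2° lon, +8·1° lat → SW at lon -42°, lat 58°.
Subsquare t=19, a=0: +19·0.0833333° lon, +0·0.0416667° lat → SW at lon -40.4167°, lat 58°.
Cell spans 0.0833333° lon × 0.0416667° lat. NE corner is SW corner plus one full cell.
latitude 58.0417, longitude -40.3333.

58.0417, -40.3333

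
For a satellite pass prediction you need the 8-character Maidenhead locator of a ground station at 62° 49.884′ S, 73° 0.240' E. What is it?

MC67me00

Shift to the Maidenhead origin (180°W, 90°S): lon 253.00400, lat 27.16860.
Field (20°×10°, letters A–R): 253.00400/20 → 12 → M, 27.16860/10 → 2 → C; chars MC.
Square (2°×1°, digits 0–9): 13.00400/2 → 6, 7.16860/1 → 7; chars 67.
Subsquare (5′×2.5′, letters a–x): 1.00400/0.0833333 → 12 → m, 0.16860/0.0416667 → 4 → e; chars me.
Extended square (30″×15″, digits 0–9): 0.00400/0.00833333 → 0, 0.00193/0.00416667 → 0; chars 00.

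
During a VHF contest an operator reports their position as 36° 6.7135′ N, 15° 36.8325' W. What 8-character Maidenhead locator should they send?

Add 180° to longitude and 90° to latitude: 164.38612, 126.11189.
Field: 164.38612/20 → 8 → I, 126.11189/10 → 12 → M; chars IM.
Square: 4.38612/2 → 2, 6.11189/1 → 6; chars 26.
Subsquare: 0.38612/0.0833333 → 4 → e, 0.11189/0.0416667 → 2 → c; chars ec.
Extended square: 0.05279/0.00833333 → 6, 0.02856/0.00416667 → 6; chars 66.

IM26ec66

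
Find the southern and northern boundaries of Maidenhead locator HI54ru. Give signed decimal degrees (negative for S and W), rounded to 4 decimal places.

-5.1667, -5.1250

Field H=7, I=8: +7·20° lon, +8·10° lat → SW at lon -40°, lat -10°.
Square 5, 4: +5·2° lon, +4·1° lat → SW at lon -30°, lat -6°.
Subsquare r=17, u=20: +17·0.0833333° lon, +20·0.0416667° lat → SW at lon -28.5833°, lat -5.16667°.
Cell spans 0.0833333° lon × 0.0416667° lat.
south -5.1667, north -5.1250.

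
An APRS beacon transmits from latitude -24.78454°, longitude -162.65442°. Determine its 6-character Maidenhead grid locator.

Offset from 180°W / 90°S: lon 17.3456°, lat 65.2155°.
Field: 17.3456/20 → 0 → A, 65.2155/10 → 6 → G; chars AG.
Square: 17.3456/2 → 8, 5.2155/1 → 5; chars 85.
Subsquare: 1.3456/0.0833333 → 16 → q, 0.2155/0.0416667 → 5 → f; chars qf.

AG85qf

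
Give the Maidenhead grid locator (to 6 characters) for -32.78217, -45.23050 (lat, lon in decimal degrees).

GF77jf

Offset from 180°W / 90°S: lon 134.7695°, lat 57.2178°.
Field: lon ⌊134.7695/20⌋ = 6 → G; lat ⌊57.2178/10⌋ = 5 → F.
Square: lon ⌊14.7695/2⌋ = 7; lat ⌊7.2178/1⌋ = 7.
Subsquare: lon ⌊0.7695/0.0833333⌋ = 9 → j; lat ⌊0.2178/0.0416667⌋ = 5 → f.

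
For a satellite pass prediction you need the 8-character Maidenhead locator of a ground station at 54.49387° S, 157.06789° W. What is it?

Offset from 180°W / 90°S: lon 22.93211°, lat 35.50613°.
Field (20°×10°, letters A–R): 22.93211/20 → 1 → B, 35.50613/10 → 3 → D; chars BD.
Square (2°×1°, digits 0–9): 2.93211/2 → 1, 5.50613/1 → 5; chars 15.
Subsquare (5′×2.5′, letters a–x): 0.93211/0.0833333 → 11 → l, 0.50613/0.0416667 → 12 → m; chars lm.
Extended square (30″×15″, digits 0–9): 0.01544/0.00833333 → 1, 0.00613/0.00416667 → 1; chars 11.

BD15lm11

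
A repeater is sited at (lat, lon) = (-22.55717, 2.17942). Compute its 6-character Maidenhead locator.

JG17ck

Add 180° to longitude and 90° to latitude: 182.1794, 67.4428.
Field: lon ⌊182.1794/20⌋ = 9 → J; lat ⌊67.4428/10⌋ = 6 → G.
Square: lon ⌊2.1794/2⌋ = 1; lat ⌊7.4428/1⌋ = 7.
Subsquare: lon ⌊0.1794/0.0833333⌋ = 2 → c; lat ⌊0.4428/0.0416667⌋ = 10 → k.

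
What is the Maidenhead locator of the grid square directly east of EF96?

FF06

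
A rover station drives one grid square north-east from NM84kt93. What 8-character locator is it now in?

NM84lt04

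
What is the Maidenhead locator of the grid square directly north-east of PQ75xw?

PQ85ax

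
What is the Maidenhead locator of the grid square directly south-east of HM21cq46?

HM21cq55

Longitude extended square 4; +1 → 5.
Latitude extended square 6; −1 → 5.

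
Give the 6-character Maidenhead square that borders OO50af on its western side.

Longitude subsquare a = 0; −1 → -1, wraps to 23 = x, carry into square.
Longitude square 5; −1 → 4.
The latitude characters are unchanged.

OO40xf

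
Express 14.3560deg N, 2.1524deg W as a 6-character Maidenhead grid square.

IK84wi

Offset from 180°W / 90°S: lon 177.8476°, lat 104.3560°.
Field: lon ⌊177.8476/20⌋ = 8 → I; lat ⌊104.3560/10⌋ = 10 → K.
Square: lon ⌊17.8476/2⌋ = 8; lat ⌊4.3560/1⌋ = 4.
Subsquare: lon ⌊1.8476/0.0833333⌋ = 22 → w; lat ⌊0.3560/0.0416667⌋ = 8 → i.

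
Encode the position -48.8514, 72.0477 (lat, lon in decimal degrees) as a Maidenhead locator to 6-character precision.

ME61ad

Offset from 180°W / 90°S: lon 252.0477°, lat 41.1486°.
Field: 252.0477/20 → 12 → M, 41.1486/10 → 4 → E; chars ME.
Square: 12.0477/2 → 6, 1.1486/1 → 1; chars 61.
Subsquare: 0.0477/0.0833333 → 0 → a, 0.1486/0.0416667 → 3 → d; chars ad.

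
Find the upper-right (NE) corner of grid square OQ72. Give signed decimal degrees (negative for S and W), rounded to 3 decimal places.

73.000, 116.000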